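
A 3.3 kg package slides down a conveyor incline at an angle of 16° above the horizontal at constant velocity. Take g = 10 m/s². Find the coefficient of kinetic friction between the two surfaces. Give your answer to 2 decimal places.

0.29

At constant velocity the net force along the incline is zero: mg sin 16° = μ mg cos 16°.
So μ = tan 16° = 0.2756 / 0.9613 = 0.2867.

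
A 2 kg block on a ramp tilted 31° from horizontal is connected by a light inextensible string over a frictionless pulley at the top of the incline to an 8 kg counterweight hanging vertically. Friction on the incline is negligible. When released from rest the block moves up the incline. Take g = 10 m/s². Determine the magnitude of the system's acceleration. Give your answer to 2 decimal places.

6.97 m/s²

For the block on the incline: the weight component along the slope is m₁g sin 31° = 2 × 10 × 0.5150 = 10.300 N and the normal force is N = m₁g cos 31° = 17.143 N.
Newton's second law for the block (up-slope positive): T − 10.300 = 2 a. For the hanging counterweight (downward positive): 8 × 10 − T = 8 a.
Adding the two equations eliminates T: 69.700 = 10 a, so a = 6.9700 m/s².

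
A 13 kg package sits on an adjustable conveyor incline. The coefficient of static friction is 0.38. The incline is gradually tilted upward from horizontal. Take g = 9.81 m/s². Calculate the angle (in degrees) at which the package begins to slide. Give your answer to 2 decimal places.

At the threshold of sliding, static friction is at its maximum μ_s N and exactly balances the weight component along the incline: mg sin θ = μ_s mg cos θ.
Hence tan θ = μ_s = 0.38, so θ = arctan(0.38) = 20.8068°.

20.81°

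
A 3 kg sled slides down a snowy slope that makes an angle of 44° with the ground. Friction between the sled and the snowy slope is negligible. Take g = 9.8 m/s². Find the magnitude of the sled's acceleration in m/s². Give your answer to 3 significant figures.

Resolving the weight along the incline: the component pulling the sled down the slope is mg sin 44° = 3 × 9.8 × 0.6947 = 20.424 N, and the normal force is N = mg cos 44° = 3 × 9.8 × 0.7193 = 21.147 N.
With no friction the net force along the incline is 20.424 N, so a = g sin 44° = 20.424 / 3 = 6.8080 m/s².

6.81 m/s²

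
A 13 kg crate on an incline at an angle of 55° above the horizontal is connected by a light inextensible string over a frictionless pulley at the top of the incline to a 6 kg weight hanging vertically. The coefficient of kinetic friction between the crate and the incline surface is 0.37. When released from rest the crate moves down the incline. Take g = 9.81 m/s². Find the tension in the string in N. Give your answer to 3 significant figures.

64.7 N

For the crate on the incline: the weight component along the slope is m₁g sin 55° = 13 × 9.81 × 0.8192 = 104.473 N and the normal force is N = m₁g cos 55° = 73.148 N.
Kinetic friction opposes the crate's motion down the incline: f = μN = 0.37 × 73.148 = 27.065 N acting up the slope.
Newton's second law for the crate (down-slope positive): 104.473 − 27.065 − T = 13 a. For the hanging weight (upward positive): T − 6 × 9.81 = 6 a.
Adding the two equations eliminates T: 18.548 = 19 a, so a = 0.9762 m/s².
Then from the hanging weight's equation, T = 6 × (9.81 + 0.9762) = 64.717 N.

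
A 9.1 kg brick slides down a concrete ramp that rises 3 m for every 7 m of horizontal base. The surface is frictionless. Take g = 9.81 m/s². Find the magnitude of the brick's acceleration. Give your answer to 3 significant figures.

3.86 m/s²

Resolving the weight along the incline: the component pulling the brick down the slope is mg sin 23.20° = 9.1 × 9.81 × 0.3939 = 35.164 N, and the normal force is N = mg cos 23.20° = 9.1 × 9.81 × 0.9191 = 82.049 N.
With no friction the net force along the incline is 35.164 N, so a = g sin 23.20° = 35.164 / 9.1 = 3.8642 m/s².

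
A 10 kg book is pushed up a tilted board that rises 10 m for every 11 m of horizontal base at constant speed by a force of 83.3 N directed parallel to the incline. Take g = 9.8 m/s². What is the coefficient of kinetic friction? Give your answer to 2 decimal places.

0.24

At constant speed ΣF = 0 along the incline. The applied 83.3 N acts up the slope; the weight component mg sin 42.27° = 65.922 N and kinetic friction μN both act down the slope.
So 83.3 = 65.922 + μ × 72.514, giving μ = (83.3 − 65.922) / 72.514 = 0.2397.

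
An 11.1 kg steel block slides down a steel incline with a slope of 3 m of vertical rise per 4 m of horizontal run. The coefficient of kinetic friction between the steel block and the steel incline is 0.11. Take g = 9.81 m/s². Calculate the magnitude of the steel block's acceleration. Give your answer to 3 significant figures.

Resolving the weight along the incline: the component pulling the steel block down the slope is mg sin 36.87° = 11.1 × 9.81 × 0.6000 = 65.335 N, and the normal force is N = mg cos 36.87° = 11.1 × 9.81 × 0.8000 = 87.113 N.
Kinetic friction acts up the slope with magnitude f = μN = 0.11 × 87.113 = 9.582 N.
Net force along the incline is 65.335 − 9.582 = 55.753 N, so a = 55.753 / 11.1 = 5.0228 m/s².

5.02 m/s²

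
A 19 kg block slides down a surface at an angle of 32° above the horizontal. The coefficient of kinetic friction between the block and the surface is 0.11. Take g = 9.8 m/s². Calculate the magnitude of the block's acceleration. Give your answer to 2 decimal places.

4.28 m/s²

Resolving the weight along the incline: the component pulling the block down the slope is mg sin 32° = 19 × 9.8 × 0.5299 = 98.667 N, and the normal force is N = mg cos 32° = 19 × 9.8 × 0.8480 = 157.898 N.
Kinetic friction acts up the slope with magnitude f = μN = 0.11 × 157.898 = 17.369 N.
Net force along the incline is 98.667 − 17.369 = 81.298 N, so a = 81.298 / 19 = 4.2788 m/s².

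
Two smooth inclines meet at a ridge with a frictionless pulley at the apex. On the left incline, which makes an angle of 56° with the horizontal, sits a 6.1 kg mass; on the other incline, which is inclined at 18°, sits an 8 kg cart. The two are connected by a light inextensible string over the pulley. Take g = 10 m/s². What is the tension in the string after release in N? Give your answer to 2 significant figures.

Resolve each weight along its own incline: the 6.1 kg mass has component 6.1 × 10 × sin 56° = 50.571 N down its slope, and the 8 kg mass has 8 × 10 × sin 18° = 24.721 N down its slope.
The 6.1 kg side's 50.571 N exceeds the other side's 24.721 N, so that mass slides down and the 8 kg mass slides up. Taking that direction as positive, Newton's second law for the whole system gives 50.571 − 24.721 = (6.1 + 8) a, so a = 25.850 / 14.1 = 1.8333 m/s².
For the 8 kg mass (up-slope positive): T − 24.721 = 8 × 1.8333, so T = 39.387 N.

39 N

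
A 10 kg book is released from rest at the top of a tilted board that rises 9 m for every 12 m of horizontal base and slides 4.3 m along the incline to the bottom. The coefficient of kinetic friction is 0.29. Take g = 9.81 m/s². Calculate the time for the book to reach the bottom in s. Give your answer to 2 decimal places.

The weight component along the incline is mg sin 36.87° = 58.860 N and the normal force is N = mg cos 36.87° = 78.480 N.
Friction up the slope is f = μN = 0.29 × 78.480 = 22.759 N, so the net downslope force is 58.860 − 22.759 = 36.101 N and a = 36.101 / 10 = 3.6101 m/s².
Starting from rest, L = ½at², so t = √(2L/a) = √(2 × 4.3 / 3.6101) = 1.5434 s.

1.54 s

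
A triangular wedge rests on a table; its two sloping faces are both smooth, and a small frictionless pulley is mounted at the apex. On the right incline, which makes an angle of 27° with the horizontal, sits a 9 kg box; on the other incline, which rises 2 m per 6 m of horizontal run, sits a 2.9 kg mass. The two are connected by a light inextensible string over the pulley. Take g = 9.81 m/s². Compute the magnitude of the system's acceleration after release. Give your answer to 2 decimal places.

Resolve each weight along its own incline: the 9 kg mass has component 9 × 9.81 × sin 27° = 40.083 N down its slope, and the 2.9 kg mass has 2.9 × 9.81 × sin 18.43° = 8.996 N down its slope.
The 9 kg side's 40.083 N exceeds the other side's 8.996 N, so that mass slides down and the 2.9 kg mass slides up. Taking that direction as positive, Newton's second law for the whole system gives 40.083 − 8.996 = (9 + 2.9) a, so a = 31.087 / 11.9 = 2.6124 m/s².

2.61 m/s²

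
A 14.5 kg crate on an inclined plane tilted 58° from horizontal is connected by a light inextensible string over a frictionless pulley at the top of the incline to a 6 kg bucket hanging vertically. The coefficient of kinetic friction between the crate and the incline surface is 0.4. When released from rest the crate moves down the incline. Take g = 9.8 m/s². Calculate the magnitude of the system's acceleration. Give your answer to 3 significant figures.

For the crate on the incline: the weight component along the slope is m₁g sin 58° = 14.5 × 9.8 × 0.8480 = 120.501 N and the normal force is N = m₁g cos 58° = 75.302 N.
Kinetic friction opposes the crate's motion down the incline: f = μN = 0.4 × 75.302 = 30.121 N acting up the slope.
Newton's second law for the crate (down-slope positive): 120.501 − 30.121 − T = 14.5 a. For the hanging bucket (upward positive): T − 6 × 9.8 = 6 a.
Adding the two equations eliminates T: 31.580 = 20.5 a, so a = 1.5405 m/s².

1.54 m/s²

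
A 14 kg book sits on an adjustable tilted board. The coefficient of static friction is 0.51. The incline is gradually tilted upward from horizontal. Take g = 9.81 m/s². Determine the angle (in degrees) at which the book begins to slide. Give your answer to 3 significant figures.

At the threshold of sliding, static friction is at its maximum μ_s N and exactly balances the weight component along the incline: mg sin θ = μ_s mg cos θ.
Hence tan θ = μ_s = 0.51, so θ = arctan(0.51) = 27.0216°.

27.0°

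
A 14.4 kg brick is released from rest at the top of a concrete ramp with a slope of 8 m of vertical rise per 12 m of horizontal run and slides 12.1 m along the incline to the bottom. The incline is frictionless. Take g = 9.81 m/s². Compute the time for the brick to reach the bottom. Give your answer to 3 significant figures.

2.11 s

The weight component along the incline is mg sin 33.69° = 78.359 N and the normal force is N = mg cos 33.69° = 117.539 N.
With no friction, a = g sin 33.69° = 5.4416 m/s².
Starting from rest, L = ½at², so t = √(2L/a) = √(2 × 12.1 / 5.4416) = 2.1088 s.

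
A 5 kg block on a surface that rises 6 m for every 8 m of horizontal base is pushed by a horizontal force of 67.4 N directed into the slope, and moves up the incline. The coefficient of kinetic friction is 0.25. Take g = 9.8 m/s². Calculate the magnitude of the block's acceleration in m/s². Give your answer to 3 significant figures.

0.922 m/s²

The horizontal push has components F cos 36.87° = 67.4 × 0.8000 = 53.920 N up the incline and F sin 36.87° = 67.4 × 0.6000 = 40.440 N pressing into the surface.
The normal force is therefore N = mg cos 36.87° + F sin 36.87° = 39.200 + 40.440 = 79.640 N, and kinetic friction down the slope is μN = 0.25 × 79.640 = 19.910 N.
Along the incline: F cos 36.87° − mg sin 36.87° − μN = ma, so 53.920 − 29.400 − 19.910 = 5 a, giving a = 0.9220 m/s².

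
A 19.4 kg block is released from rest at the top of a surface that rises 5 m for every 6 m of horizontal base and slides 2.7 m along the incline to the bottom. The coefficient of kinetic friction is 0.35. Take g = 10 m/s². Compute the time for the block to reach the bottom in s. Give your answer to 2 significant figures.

1.2 s

The weight component along the incline is mg sin 39.81° = 124.196 N and the normal force is N = mg cos 39.81° = 149.035 N.
Friction up the slope is f = μN = 0.35 × 149.035 = 52.162 N, so the net downslope force is 124.196 − 52.162 = 72.034 N and a = 72.034 / 19.4 = 3.7131 m/s².
Starting from rest, L = ½at², so t = √(2L/a) = √(2 × 2.7 / 3.7131) = 1.2059 s.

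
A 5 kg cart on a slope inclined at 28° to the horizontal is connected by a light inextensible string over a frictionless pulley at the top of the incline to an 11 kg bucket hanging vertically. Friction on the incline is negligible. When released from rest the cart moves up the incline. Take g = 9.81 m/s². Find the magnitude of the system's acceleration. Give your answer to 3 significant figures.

For the cart on the incline: the weight component along the slope is m₁g sin 28° = 5 × 9.81 × 0.4695 = 23.029 N and the normal force is N = m₁g cos 28° = 43.309 N.
Newton's second law for the cart (up-slope positive): T − 23.029 = 5 a. For the hanging bucket (downward positive): 11 × 9.81 − T = 11 a.
Adding the two equations eliminates T: 84.881 = 16 a, so a = 5.3051 m/s².

5.31 m/s²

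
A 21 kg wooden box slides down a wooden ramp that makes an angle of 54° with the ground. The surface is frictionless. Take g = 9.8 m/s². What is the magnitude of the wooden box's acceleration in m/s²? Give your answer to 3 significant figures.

7.93 m/s²

Resolving the weight along the incline: the component pulling the wooden box down the slope is mg sin 54° = 21 × 9.8 × 0.8090 = 166.492 N, and the normal force is N = mg cos 54° = 21 × 9.8 × 0.5878 = 120.969 N.
With no friction the net force along the incline is 166.492 N, so a = g sin 54° = 166.492 / 21 = 7.9282 m/s².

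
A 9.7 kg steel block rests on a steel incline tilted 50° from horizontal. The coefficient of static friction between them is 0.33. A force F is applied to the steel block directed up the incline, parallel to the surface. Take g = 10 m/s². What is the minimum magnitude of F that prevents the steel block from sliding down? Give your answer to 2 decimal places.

The normal force is N = mg cos 50° = 62.350 N. With F at its minimum the steel block is on the verge of sliding down, so static friction is at its maximum μ_s N = 0.33 × 62.350 = 20.576 N and acts up the slope.
Equilibrium along the incline: F + μ_s N = mg sin 50°, so F = 74.306 − 20.576 = 53.730 N.

53.73 N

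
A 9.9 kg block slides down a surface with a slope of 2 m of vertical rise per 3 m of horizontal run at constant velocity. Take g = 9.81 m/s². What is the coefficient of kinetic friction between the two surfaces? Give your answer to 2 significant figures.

0.67

At constant velocity the net force along the incline is zero: mg sin 33.69° = μ mg cos 33.69°.
So μ = tan 33.69° = 0.5547 / 0.8321 = 0.6666.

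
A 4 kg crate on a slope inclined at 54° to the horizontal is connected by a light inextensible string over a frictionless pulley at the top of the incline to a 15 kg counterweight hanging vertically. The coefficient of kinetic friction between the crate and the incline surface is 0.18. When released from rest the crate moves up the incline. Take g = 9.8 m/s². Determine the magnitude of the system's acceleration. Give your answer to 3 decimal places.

5.849 m/s²

For the crate on the incline: the weight component along the slope is m₁g sin 54° = 4 × 9.8 × 0.8090 = 31.713 N and the normal force is N = m₁g cos 54° = 23.041 N.
Kinetic friction opposes the crate's motion up the incline: f = μN = 0.18 × 23.041 = 4.147 N acting down the slope.
Newton's second law for the crate (up-slope positive): T − 31.713 − 4.147 = 4 a. For the hanging counterweight (downward positive): 15 × 9.8 − T = 15 a.
Adding the two equations eliminates T: 111.140 = 19 a, so a = 5.8495 m/s².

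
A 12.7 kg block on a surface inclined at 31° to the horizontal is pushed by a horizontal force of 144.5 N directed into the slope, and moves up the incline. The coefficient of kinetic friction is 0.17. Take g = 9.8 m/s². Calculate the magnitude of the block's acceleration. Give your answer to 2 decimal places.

The horizontal push has components F cos 31° = 144.5 × 0.8572 = 123.865 N up the incline and F sin 31° = 144.5 × 0.5150 = 74.418 N pressing into the surface.
The normal force is therefore N = mg cos 31° + F sin 31° = 106.687 + 74.418 = 181.105 N, and kinetic friction down the slope is μN = 0.17 × 181.105 = 30.788 N.
Along the incline: F cos 31° − mg sin 31° − μN = ma, so 123.865 − 64.097 − 30.788 = 12.7 a, giving a = 2.2819 m/s².

2.28 m/s²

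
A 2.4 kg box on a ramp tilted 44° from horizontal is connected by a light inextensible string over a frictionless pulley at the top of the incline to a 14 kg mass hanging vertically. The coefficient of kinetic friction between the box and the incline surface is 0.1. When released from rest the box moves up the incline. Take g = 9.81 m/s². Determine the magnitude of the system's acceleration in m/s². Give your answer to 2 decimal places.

For the box on the incline: the weight component along the slope is m₁g sin 44° = 2.4 × 9.81 × 0.6947 = 16.356 N and the normal force is N = m₁g cos 44° = 16.936 N.
Kinetic friction opposes the box's motion up the incline: f = μN = 0.1 × 16.936 = 1.694 N acting down the slope.
Newton's second law for the box (up-slope positive): T − 16.356 − 1.694 = 2.4 a. For the hanging mass (downward positive): 14 × 9.81 − T = 14 a.
Adding the two equations eliminates T: 119.290 = 16.4 a, so a = 7.2738 m/s².

7.27 m/s²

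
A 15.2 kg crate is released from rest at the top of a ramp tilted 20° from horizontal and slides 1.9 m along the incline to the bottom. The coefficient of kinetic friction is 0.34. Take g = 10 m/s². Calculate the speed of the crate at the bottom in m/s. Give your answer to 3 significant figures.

The weight component along the incline is mg sin 20° = 51.987 N and the normal force is N = mg cos 20° = 142.833 N.
Friction up the slope is f = μN = 0.34 × 142.833 = 48.563 N, so the net downslope force is 51.987 − 48.563 = 3.424 N and a = 3.424 / 15.2 = 0.2253 m/s².
Starting from rest over a distance of 1.9 m, v² = 2aL = 2 × 0.2253 × 1.9 = 0.8561, so v = 0.9253 m/s.

0.925 m/s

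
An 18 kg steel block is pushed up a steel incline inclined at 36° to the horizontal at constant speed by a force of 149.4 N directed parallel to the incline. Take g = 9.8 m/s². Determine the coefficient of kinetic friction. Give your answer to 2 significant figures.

At constant speed ΣF = 0 along the incline. The applied 149.4 N acts up the slope; the weight component mg sin 36° = 103.685 N and kinetic friction μN both act down the slope.
So 149.4 = 103.685 + μ × 142.711, giving μ = (149.4 − 103.685) / 142.711 = 0.3203.

0.32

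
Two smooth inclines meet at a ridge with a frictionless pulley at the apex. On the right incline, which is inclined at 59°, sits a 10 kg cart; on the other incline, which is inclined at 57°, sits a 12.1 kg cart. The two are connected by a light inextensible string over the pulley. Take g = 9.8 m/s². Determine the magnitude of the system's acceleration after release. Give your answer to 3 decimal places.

Resolve each weight along its own incline: the 10 kg mass has component 10 × 9.8 × sin 59° = 84.002 N down its slope, and the 12.1 kg mass has 12.1 × 9.8 × sin 57° = 99.450 N down its slope.
The 12.1 kg side's 99.450 N exceeds the other side's 84.002 N, so that mass slides down and the 10 kg mass slides up. Taking that direction as positive, Newton's second law for the whole system gives 99.450 − 84.002 = (10 + 12.1) a, so a = 15.448 / 22.1 = 0.6990 m/s².

0.699 m/s²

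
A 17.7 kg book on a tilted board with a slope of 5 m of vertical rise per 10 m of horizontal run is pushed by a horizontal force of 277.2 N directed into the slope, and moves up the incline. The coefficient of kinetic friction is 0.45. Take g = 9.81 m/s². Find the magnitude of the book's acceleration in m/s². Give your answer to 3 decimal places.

The horizontal push has components F cos 26.57° = 277.2 × 0.8944 = 247.928 N up the incline and F sin 26.57° = 277.2 × 0.4472 = 123.964 N pressing into the surface.
The normal force is therefore N = mg cos 26.57° + F sin 26.57° = 155.301 + 123.964 = 279.265 N, and kinetic friction down the slope is μN = 0.45 × 279.265 = 125.669 N.
Along the incline: F cos 26.57° − mg sin 26.57° − μN = ma, so 247.928 − 77.650 − 125.669 = 17.7 a, giving a = 2.5203 m/s².

2.520 m/s²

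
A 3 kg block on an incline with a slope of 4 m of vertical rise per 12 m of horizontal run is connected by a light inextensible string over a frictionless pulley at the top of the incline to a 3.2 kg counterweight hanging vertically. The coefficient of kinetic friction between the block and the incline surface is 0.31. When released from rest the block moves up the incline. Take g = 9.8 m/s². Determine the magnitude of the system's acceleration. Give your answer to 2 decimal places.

For the block on the incline: the weight component along the slope is m₁g sin 18.43° = 3 × 9.8 × 0.3162 = 9.296 N and the normal force is N = m₁g cos 18.43° = 27.891 N.
Kinetic friction opposes the block's motion up the incline: f = μN = 0.31 × 27.891 = 8.646 N acting down the slope.
Newton's second law for the block (up-slope positive): T − 9.296 − 8.646 = 3 a. For the hanging counterweight (downward positive): 3.2 × 9.8 − T = 3.2 a.
Adding the two equations eliminates T: 13.418 = 6.2 a, so a = 2.1642 m/s².

2.16 m/s²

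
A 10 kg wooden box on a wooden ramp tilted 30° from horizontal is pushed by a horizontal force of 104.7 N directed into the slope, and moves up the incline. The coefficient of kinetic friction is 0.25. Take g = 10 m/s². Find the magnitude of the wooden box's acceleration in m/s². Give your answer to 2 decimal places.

0.59 m/s²

The horizontal push has components F cos 30° = 104.7 × 0.8660 = 90.670 N up the incline and F sin 30° = 104.7 × 0.5000 = 52.350 N pressing into the surface.
The normal force is therefore N = mg cos 30° + F sin 30° = 86.600 + 52.350 = 138.950 N, and kinetic friction down the slope is μN = 0.25 × 138.950 = 34.737 N.
Along the incline: F cos 30° − mg sin 30° − μN = ma, so 90.670 − 50.000 − 34.737 = 10 a, giving a = 0.5933 m/s².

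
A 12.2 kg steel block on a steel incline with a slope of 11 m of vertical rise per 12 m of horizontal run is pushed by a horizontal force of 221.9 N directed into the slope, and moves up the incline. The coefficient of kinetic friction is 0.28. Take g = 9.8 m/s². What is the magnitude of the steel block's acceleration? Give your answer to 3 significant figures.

The horizontal push has components F cos 42.51° = 221.9 × 0.7372 = 163.585 N up the incline and F sin 42.51° = 221.9 × 0.6757 = 149.938 N pressing into the surface.
The normal force is therefore N = mg cos 42.51° + F sin 42.51° = 88.140 + 149.938 = 238.078 N, and kinetic friction down the slope is μN = 0.28 × 238.078 = 66.662 N.
Along the incline: F cos 42.51° − mg sin 42.51° − μN = ma, so 163.585 − 80.787 − 66.662 = 12.2 a, giving a = 1.3226 m/s².

1.32 m/s²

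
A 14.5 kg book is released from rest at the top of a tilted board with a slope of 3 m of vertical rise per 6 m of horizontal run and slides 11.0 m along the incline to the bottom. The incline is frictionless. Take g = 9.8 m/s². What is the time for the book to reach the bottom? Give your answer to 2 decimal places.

2.24 s

The weight component along the incline is mg sin 26.57° = 63.549 N and the normal force is N = mg cos 26.57° = 127.098 N.
With no friction, a = g sin 26.57° = 4.3827 m/s².
Starting from rest, L = ½at², so t = √(2L/a) = √(2 × 11.0 / 4.3827) = 2.2405 s.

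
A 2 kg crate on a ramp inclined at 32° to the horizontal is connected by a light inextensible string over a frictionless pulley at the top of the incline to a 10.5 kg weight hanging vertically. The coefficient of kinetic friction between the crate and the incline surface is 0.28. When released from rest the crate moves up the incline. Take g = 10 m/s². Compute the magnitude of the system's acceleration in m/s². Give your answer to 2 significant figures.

For the crate on the incline: the weight component along the slope is m₁g sin 32° = 2 × 10 × 0.5299 = 10.598 N and the normal force is N = m₁g cos 32° = 16.961 N.
Kinetic friction opposes the crate's motion up the incline: f = μN = 0.28 × 16.961 = 4.749 N acting down the slope.
Newton's second law for the crate (up-slope positive): T − 10.598 − 4.749 = 2 a. For the hanging weight (downward positive): 10.5 × 10 − T = 10.5 a.
Adding the two equations eliminates T: 89.653 = 12.5 a, so a = 7.1722 m/s².

7.2 m/s²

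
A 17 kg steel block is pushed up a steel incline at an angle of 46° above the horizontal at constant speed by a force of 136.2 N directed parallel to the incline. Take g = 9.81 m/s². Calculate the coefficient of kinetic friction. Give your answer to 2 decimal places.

At constant speed ΣF = 0 along the incline. The applied 136.2 N acts up the slope; the weight component mg sin 46° = 119.964 N and kinetic friction μN both act down the slope.
So 136.2 = 119.964 + μ × 115.848, giving μ = (136.2 − 119.964) / 115.848 = 0.1401.

0.14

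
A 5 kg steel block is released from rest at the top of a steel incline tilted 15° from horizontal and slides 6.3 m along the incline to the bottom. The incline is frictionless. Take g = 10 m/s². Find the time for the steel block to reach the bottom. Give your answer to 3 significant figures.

2.21 s

The weight component along the incline is mg sin 15° = 12.941 N and the normal force is N = mg cos 15° = 48.296 N.
With no friction, a = g sin 15° = 2.5882 m/s².
Starting from rest, L = ½at², so t = √(2L/a) = √(2 × 6.3 / 2.5882) = 2.2064 s.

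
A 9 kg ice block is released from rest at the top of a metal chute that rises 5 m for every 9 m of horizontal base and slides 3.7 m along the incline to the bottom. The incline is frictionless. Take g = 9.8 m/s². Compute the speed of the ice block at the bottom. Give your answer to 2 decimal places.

5.93 m/s

The weight component along the incline is mg sin 29.05° = 42.834 N and the normal force is N = mg cos 29.05° = 77.101 N.
With no friction, a = g sin 29.05° = 4.7593 m/s².
Starting from rest over a distance of 3.7 m, v² = 2aL = 2 × 4.7593 × 3.7 = 35.2188, so v = 5.9345 m/s.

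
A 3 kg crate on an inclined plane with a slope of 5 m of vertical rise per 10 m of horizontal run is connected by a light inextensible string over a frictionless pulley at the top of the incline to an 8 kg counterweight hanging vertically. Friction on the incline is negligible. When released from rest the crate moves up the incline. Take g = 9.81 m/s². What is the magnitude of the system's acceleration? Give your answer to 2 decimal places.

For the crate on the incline: the weight component along the slope is m₁g sin 26.57° = 3 × 9.81 × 0.4472 = 13.161 N and the normal force is N = m₁g cos 26.57° = 26.323 N.
Newton's second law for the crate (up-slope positive): T − 13.161 = 3 a. For the hanging counterweight (downward positive): 8 × 9.81 − T = 8 a.
Adding the two equations eliminates T: 65.319 = 11 a, so a = 5.9381 m/s².

5.94 m/s²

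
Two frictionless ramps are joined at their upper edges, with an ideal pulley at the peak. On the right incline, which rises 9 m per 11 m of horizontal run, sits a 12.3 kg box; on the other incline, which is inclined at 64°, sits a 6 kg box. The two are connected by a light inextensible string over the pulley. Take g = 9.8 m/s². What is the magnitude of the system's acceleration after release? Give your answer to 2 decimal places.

Resolve each weight along its own incline: the 12.3 kg mass has component 12.3 × 9.8 × sin 39.29° = 76.330 N down its slope, and the 6 kg mass has 6 × 9.8 × sin 64° = 52.849 N down its slope.
The 12.3 kg side's 76.330 N exceeds the other side's 52.849 N, so that mass slides down and the 6 kg mass slides up. Taking that direction as positive, Newton's second law for the whole system gives 76.330 − 52.849 = (12.3 + 6) a, so a = 23.481 / 18.3 = 1.2831 m/s².

1.28 m/s²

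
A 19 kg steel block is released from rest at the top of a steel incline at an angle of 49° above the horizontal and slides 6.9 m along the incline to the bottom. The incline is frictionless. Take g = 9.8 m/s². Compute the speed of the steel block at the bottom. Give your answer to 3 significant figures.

The weight component along the incline is mg sin 49° = 140.527 N and the normal force is N = mg cos 49° = 122.158 N.
With no friction, a = g sin 49° = 7.3962 m/s².
Starting from rest over a distance of 6.9 m, v² = 2aL = 2 × 7.3962 × 6.9 = 102.0676, so v = 10.1029 m/s.

10.1 m/s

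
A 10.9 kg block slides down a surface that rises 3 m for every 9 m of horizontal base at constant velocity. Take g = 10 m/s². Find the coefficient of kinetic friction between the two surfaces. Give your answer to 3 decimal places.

0.333

At constant velocity the net force along the incline is zero: mg sin 18.43° = μ mg cos 18.43°.
So μ = tan 18.43° = 0.3162 / 0.9487 = 0.3333.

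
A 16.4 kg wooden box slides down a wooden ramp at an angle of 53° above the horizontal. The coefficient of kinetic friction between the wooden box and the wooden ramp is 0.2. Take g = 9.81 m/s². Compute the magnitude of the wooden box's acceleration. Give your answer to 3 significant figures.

Resolving the weight along the incline: the component pulling the wooden box down the slope is mg sin 53° = 16.4 × 9.81 × 0.7986 = 128.482 N, and the normal force is N = mg cos 53° = 16.4 × 9.81 × 0.6018 = 96.820 N.
Kinetic friction acts up the slope with magnitude f = μN = 0.2 × 96.820 = 19.364 N.
Net force along the incline is 128.482 − 19.364 = 109.118 N, so a = 109.118 / 16.4 = 6.6535 m/s².

6.65 m/s²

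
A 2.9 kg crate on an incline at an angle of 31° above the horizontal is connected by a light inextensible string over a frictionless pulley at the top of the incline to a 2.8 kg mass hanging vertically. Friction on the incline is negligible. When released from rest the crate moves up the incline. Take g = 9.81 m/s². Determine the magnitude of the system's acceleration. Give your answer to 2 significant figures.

2.2 m/s²

For the crate on the incline: the weight component along the slope is m₁g sin 31° = 2.9 × 9.81 × 0.5150 = 14.651 N and the normal force is N = m₁g cos 31° = 24.386 N.
Newton's second law for the crate (up-slope positive): T − 14.651 = 2.9 a. For the hanging mass (downward positive): 2.8 × 9.81 − T = 2.8 a.
Adding the two equations eliminates T: 12.817 = 5.7 a, so a = 2.2486 m/s².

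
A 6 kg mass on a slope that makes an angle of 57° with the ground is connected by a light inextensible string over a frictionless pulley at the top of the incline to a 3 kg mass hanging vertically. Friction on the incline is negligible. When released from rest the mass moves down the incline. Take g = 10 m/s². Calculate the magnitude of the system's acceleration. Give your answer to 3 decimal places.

For the mass on the incline: the weight component along the slope is m₁g sin 57° = 6 × 10 × 0.8387 = 50.322 N and the normal force is N = m₁g cos 57° = 32.678 N.
Newton's second law for the mass (down-slope positive): 50.322 − T = 6 a. For the hanging mass (upward positive): T − 3 × 10 = 3 a.
Adding the two equations eliminates T: 20.322 = 9 a, so a = 2.2580 m/s².

2.258 m/s²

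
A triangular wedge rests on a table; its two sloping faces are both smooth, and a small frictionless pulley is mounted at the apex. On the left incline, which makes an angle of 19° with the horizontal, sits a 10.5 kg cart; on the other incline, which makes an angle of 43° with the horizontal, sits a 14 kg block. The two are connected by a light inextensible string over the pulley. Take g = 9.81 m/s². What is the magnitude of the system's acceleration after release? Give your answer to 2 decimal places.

2.45 m/s²

Resolve each weight along its own incline: the 10.5 kg mass has component 10.5 × 9.81 × sin 19° = 33.535 N down its slope, and the 14 kg mass has 14 × 9.81 × sin 43° = 93.666 N down its slope.
The 14 kg side's 93.666 N exceeds the other side's 33.535 N, so that mass slides down and the 10.5 kg mass slides up. Taking that direction as positive, Newton's second law for the whole system gives 93.666 − 33.535 = (10.5 + 14) a, so a = 60.131 / 24.5 = 2.4543 m/s².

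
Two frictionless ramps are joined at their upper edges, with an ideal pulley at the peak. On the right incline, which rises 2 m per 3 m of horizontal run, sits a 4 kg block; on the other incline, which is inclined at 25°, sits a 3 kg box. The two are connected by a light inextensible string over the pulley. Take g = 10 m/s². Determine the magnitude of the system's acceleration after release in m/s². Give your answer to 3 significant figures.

1.36 m/s²

Resolve each weight along its own incline: the 4 kg mass has component 4 × 10 × sin 33.69° = 22.188 N down its slope, and the 3 kg mass has 3 × 10 × sin 25° = 12.679 N down its slope.
The 4 kg side's 22.188 N exceeds the other side's 12.679 N, so that mass slides down and the 3 kg mass slides up. Taking that direction as positive, Newton's second law for the whole system gives 22.188 − 12.679 = (4 + 3) a, so a = 9.509 / 7 = 1.3584 m/s².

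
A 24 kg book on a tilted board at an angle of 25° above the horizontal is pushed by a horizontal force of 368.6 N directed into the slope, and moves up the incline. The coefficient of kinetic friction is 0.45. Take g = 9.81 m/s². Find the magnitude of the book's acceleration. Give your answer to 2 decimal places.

The horizontal push has components F cos 25° = 368.6 × 0.9063 = 334.062 N up the incline and F sin 25° = 368.6 × 0.4226 = 155.770 N pressing into the surface.
The normal force is therefore N = mg cos 25° + F sin 25° = 213.379 + 155.770 = 369.149 N, and kinetic friction down the slope is μN = 0.45 × 369.149 = 166.117 N.
Along the incline: F cos 25° − mg sin 25° − μN = ma, so 334.062 − 99.497 − 166.117 = 24 a, giving a = 2.8520 m/s².

2.85 m/s²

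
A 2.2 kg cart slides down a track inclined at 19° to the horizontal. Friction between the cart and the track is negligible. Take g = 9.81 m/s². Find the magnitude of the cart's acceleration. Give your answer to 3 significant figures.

3.19 m/s²

Resolving the weight along the incline: the component pulling the cart down the slope is mg sin 19° = 2.2 × 9.81 × 0.3256 = 7.027 N, and the normal force is N = mg cos 19° = 2.2 × 9.81 × 0.9455 = 20.406 N.
With no friction the net force along the incline is 7.027 N, so a = g sin 19° = 7.027 / 2.2 = 3.1941 m/s².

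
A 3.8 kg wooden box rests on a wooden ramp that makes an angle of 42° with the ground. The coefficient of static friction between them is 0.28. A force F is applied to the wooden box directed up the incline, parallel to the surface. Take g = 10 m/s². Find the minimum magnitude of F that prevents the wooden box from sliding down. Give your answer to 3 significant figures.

17.5 N

The normal force is N = mg cos 42° = 28.240 N. With F at its minimum the wooden box is on the verge of sliding down, so static friction is at its maximum μ_s N = 0.28 × 28.240 = 7.907 N and acts up the slope.
Equilibrium along the incline: F + μ_s N = mg sin 42°, so F = 25.427 − 7.907 = 17.520 N.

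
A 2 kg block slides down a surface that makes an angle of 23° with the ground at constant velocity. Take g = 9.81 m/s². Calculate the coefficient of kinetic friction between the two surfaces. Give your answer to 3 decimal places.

At constant velocity the net force along the incline is zero: mg sin 23° = μ mg cos 23°.
So μ = tan 23° = 0.3907 / 0.9205 = 0.4244.

0.424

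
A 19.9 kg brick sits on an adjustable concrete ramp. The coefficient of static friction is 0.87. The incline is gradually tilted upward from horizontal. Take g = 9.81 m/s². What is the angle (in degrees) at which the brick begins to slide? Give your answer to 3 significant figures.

41.0°

At the threshold of sliding, static friction is at its maximum μ_s N and exactly balances the weight component along the incline: mg sin θ = μ_s mg cos θ.
Hence tan θ = μ_s = 0.87, so θ = arctan(0.87) = 41.0233°.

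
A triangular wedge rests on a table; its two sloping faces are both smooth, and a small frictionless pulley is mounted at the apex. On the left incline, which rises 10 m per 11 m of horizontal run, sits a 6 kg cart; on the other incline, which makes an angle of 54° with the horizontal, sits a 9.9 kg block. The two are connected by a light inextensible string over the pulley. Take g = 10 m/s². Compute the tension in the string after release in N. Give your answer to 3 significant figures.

55.4 N

Resolve each weight along its own incline: the 6 kg mass has component 6 × 10 × sin 42.27° = 40.360 N down its slope, and the 9.9 kg mass has 9.9 × 10 × sin 54° = 80.093 N down its slope.
The 9.9 kg side's 80.093 N exceeds the other side's 40.360 N, so that mass slides down and the 6 kg mass slides up. Taking that direction as positive, Newton's second law for the whole system gives 80.093 − 40.360 = (6 + 9.9) a, so a = 39.733 / 15.9 = 2.4989 m/s².
For the 6 kg mass (up-slope positive): T − 40.360 = 6 × 2.4989, so T = 55.353 N.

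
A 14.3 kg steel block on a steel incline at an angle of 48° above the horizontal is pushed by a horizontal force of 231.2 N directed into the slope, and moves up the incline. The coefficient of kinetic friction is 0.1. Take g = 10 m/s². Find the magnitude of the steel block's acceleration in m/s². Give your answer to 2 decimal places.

The horizontal push has components F cos 48° = 231.2 × 0.6691 = 154.696 N up the incline and F sin 48° = 231.2 × 0.7431 = 171.805 N pressing into the surface.
The normal force is therefore N = mg cos 48° + F sin 48° = 95.681 + 171.805 = 267.486 N, and kinetic friction down the slope is μN = 0.1 × 267.486 = 26.749 N.
Along the incline: F cos 48° − mg sin 48° − μN = ma, so 154.696 − 106.263 − 26.749 = 14.3 a, giving a = 1.5164 m/s².

1.52 m/s²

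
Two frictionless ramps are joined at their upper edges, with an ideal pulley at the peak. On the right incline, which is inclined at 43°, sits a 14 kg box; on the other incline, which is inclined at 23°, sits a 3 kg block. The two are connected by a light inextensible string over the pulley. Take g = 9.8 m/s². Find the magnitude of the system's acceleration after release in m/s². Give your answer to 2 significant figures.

Resolve each weight along its own incline: the 14 kg mass has component 14 × 9.8 × sin 43° = 93.570 N down its slope, and the 3 kg mass has 3 × 9.8 × sin 23° = 11.487 N down its slope.
The 14 kg side's 93.570 N exceeds the other side's 11.487 N, so that mass slides down and the 3 kg mass slides up. Taking that direction as positive, Newton's second law for the whole system gives 93.570 − 11.487 = (14 + 3) a, so a = 82.083 / 17 = 4.8284 m/s².

4.8 m/s²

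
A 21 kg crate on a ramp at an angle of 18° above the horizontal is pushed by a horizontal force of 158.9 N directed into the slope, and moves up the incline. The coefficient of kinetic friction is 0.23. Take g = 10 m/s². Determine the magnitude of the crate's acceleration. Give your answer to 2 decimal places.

The horizontal push has components F cos 18° = 158.9 × 0.9511 = 151.130 N up the incline and F sin 18° = 158.9 × 0.3090 = 49.100 N pressing into the surface.
The normal force is therefore N = mg cos 18° + F sin 18° = 199.731 + 49.100 = 248.831 N, and kinetic friction down the slope is μN = 0.23 × 248.831 = 57.231 N.
Along the incline: F cos 18° − mg sin 18° − μN = ma, so 151.130 − 64.890 − 57.231 = 21 a, giving a = 1.3814 m/s².

1.38 m/s²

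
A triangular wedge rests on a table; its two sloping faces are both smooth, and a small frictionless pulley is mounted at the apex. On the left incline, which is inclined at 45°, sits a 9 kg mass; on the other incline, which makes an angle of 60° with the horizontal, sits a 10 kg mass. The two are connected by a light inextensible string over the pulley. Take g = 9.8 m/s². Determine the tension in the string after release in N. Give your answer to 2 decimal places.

73.03 N

Resolve each weight along its own incline: the 9 kg mass has component 9 × 9.8 × sin 45° = 62.367 N down its slope, and the 10 kg mass has 10 × 9.8 × sin 60° = 84.870 N down its slope.
The 10 kg side's 84.870 N exceeds the other side's 62.367 N, so that mass slides down and the 9 kg mass slides up. Taking that direction as positive, Newton's second law for the whole system gives 84.870 − 62.367 = (9 + 10) a, so a = 22.503 / 19 = 1.1844 m/s².
For the 9 kg mass (up-slope positive): T − 62.367 = 9 × 1.1844, so T = 73.027 N.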